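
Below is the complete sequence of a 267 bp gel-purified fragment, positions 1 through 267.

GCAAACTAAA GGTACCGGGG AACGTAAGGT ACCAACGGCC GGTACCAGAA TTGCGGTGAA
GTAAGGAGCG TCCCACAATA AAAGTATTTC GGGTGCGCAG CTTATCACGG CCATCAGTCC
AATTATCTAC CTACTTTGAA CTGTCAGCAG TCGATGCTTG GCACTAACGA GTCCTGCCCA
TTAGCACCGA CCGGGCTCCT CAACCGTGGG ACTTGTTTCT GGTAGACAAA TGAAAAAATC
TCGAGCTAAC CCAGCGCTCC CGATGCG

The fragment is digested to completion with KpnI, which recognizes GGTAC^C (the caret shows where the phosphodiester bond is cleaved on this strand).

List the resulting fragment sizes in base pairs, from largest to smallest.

222, 17, 15, 13 bp

KpnI sites (GGTACC) start at positions 11, 28, 41.
KpnI cuts after base 5 of each site (before the last base), so after positions 15, 32, 45.
Linear molecule, 3 cuts → 4 fragments:
  1–15 → 15 bp
  16–32 → 17 bp
  33–45 → 13 bp
  46–267 → 222 bp
Sorted largest to smallest: 222, 17, 15, 13 bp.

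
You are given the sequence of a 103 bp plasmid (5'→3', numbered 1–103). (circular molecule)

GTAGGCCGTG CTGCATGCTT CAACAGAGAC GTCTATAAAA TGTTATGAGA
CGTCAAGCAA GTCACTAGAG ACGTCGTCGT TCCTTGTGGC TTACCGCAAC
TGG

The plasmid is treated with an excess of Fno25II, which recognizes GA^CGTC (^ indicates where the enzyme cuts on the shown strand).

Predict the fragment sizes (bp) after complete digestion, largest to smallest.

Fno25II sites (GACGTC) start at positions 28, 49, 70.
Fno25II cuts after base 2 of each site, so after positions 29, 50, 71.
Circular molecule, 3 cuts → 3 fragments:
  30–50 → 21 bp
  51–71 → 21 bp
  72–103 then 1–29 → 32 + 29 = 61 bp
Sorted largest to smallest: 61, 21, 21 bp.

61, 21, 21 bp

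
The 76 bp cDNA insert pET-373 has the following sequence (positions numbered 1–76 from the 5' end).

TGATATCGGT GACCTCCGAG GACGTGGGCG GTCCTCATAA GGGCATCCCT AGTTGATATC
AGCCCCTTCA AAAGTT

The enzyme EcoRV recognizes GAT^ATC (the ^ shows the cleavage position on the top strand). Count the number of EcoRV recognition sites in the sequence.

GATATC occurs starting at positions 2, 55.
EcoRV cuts at 2 sites.

2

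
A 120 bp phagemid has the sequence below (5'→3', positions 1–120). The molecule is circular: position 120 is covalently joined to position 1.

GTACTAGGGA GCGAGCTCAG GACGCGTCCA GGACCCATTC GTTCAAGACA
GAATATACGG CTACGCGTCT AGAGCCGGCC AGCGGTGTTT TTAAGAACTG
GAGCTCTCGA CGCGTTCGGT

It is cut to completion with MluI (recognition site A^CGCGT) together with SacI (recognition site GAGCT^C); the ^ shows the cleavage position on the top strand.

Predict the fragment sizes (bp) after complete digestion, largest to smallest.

MluI sites (ACGCGT) start at positions 22, 63, 110.
MluI cuts after the first base of each site, so after positions 22, 63, 110.
SacI sites (GAGCTC) start at positions 13, 101.
SacI cuts after base 5 of each site (before the last base), so after positions 17, 105.
Combined cut positions: 17, 22, 63, 105, 110.
Circular molecule, 5 cuts → 5 fragments:
  18–22 → 5 bp
  23–63 → 41 bp
  64–105 → 42 bp
  106–110 → 5 bp
  111–120 then 1–17 → 10 + 17 = 27 bp
Sorted largest to smallest: 42, 41, 27, 5, 5 bp.

42, 41, 27, 5, 5 bp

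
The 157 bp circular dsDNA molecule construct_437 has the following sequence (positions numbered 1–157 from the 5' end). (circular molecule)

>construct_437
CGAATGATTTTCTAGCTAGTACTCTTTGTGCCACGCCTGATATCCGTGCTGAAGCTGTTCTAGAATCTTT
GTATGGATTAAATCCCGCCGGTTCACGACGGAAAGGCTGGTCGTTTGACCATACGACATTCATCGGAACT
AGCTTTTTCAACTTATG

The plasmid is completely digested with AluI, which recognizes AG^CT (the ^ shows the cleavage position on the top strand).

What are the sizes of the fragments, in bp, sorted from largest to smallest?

AluI sites (AGCT) start at positions 14, 53, 141.
AluI cuts after base 2 of each site, so after positions 15, 54, 142.
Circular molecule, 3 cuts → 3 fragments:
  16–54 → 39 bp
  55–142 → 88 bp
  143–157 then 1–15 → 15 + 15 = 30 bp
Sorted largest to smallest: 88, 39, 30 bp.

88, 39, 30 bp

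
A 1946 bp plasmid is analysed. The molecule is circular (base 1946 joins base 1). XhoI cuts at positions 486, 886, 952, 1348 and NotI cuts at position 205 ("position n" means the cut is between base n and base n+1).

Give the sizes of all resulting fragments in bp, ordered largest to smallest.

803, 400, 396, 281, 66 bp

Combined cut positions (sorted): 205, 486, 886, 952, 1348.
Circular molecule, 5 cuts → 5 fragments:
  486 − 205 = 281 bp
  886 − 486 = 400 bp
  952 − 886 = 66 bp
  1348 − 952 = 396 bp
  wrap: 1946 − 1348 + 205 = 803 bp
Sorted largest to smallest: 803, 400, 396, 281, 66 bp.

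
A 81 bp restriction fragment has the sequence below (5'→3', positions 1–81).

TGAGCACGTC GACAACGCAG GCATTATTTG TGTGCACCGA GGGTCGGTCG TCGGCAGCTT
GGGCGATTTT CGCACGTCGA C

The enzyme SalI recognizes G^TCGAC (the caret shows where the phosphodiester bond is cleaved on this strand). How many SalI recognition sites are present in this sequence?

GTCGAC occurs starting at positions 8, 76.
SalI cuts at 2 sites.

2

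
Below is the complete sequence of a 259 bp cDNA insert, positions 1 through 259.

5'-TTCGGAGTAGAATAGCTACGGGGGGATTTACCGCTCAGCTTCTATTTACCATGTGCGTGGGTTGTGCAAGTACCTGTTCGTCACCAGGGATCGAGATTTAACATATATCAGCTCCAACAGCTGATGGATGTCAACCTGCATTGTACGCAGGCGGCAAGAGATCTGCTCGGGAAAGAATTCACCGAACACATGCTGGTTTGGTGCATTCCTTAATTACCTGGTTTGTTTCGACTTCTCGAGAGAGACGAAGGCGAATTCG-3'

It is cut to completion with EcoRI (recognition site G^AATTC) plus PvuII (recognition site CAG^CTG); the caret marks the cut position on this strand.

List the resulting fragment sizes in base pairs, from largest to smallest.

EcoRI sites (GAATTC) start at positions 175, 253.
EcoRI cuts after the first base of each site, so after positions 175, 253.
The PvuII site (CAGCTG) starts at position 118.
PvuII cuts after base 3 of each site, so after position 120.
Combined cut positions: 120, 175, 253.
Linear molecule, 3 cuts → 4 fragments:
  1–120 → 120 bp
  121–175 → 55 bp
  176–253 → 78 bp
  254–259 → 6 bp
Sorted largest to smallest: 120, 78, 55, 6 bp.

120, 78, 55, 6 bp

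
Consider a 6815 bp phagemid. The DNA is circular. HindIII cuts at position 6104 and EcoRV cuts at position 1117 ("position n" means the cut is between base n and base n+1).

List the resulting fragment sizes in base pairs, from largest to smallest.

Combined cut positions (sorted): 1117, 6104.
Circular molecule, 2 cuts → 2 fragments:
  6104 − 1117 = 4987 bp
  wrap: 6815 − 6104 + 1117 = 1828 bp
Sorted largest to smallest: 4987, 1828 bp.

4987, 1828 bp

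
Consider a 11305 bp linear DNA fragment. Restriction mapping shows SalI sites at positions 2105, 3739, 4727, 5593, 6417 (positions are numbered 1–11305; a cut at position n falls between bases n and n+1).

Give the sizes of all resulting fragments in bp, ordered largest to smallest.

Linear molecule, 5 cuts → 6 fragments:
  2105 − 0 = 2105 bp
  3739 − 2105 = 1634 bp
  4727 − 3739 = 988 bp
  5593 − 4727 = 866 bp
  6417 − 5593 = 824 bp
  11305 − 6417 = 4888 bp
Sorted largest to smallest: 4888, 2105, 1634, 988, 866, 824 bp.

4888, 2105, 1634, 988, 866, 824 bp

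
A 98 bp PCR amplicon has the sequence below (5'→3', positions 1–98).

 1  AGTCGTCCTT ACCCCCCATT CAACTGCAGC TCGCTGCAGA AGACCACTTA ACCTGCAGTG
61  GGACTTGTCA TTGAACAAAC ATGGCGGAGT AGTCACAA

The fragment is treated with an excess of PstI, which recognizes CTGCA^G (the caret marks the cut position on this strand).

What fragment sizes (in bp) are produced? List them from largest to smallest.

41, 28, 19, 10 bp

PstI sites (CTGCAG) start at positions 24, 34, 53.
PstI cuts after base 5 of each site (before the last base), so after positions 28, 38, 57.
Linear molecule, 3 cuts → 4 fragments:
  1–28 → 28 bp
  29–38 → 10 bp
  39–57 → 19 bp
  58–98 → 41 bp
Sorted largest to smallest: 41, 28, 19, 10 bp.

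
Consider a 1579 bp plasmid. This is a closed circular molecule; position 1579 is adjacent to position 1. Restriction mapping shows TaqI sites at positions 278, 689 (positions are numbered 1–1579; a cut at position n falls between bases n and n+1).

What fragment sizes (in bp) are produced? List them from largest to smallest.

Circular molecule, 2 cuts → 2 fragments:
  689 − 278 = 411 bp
  wrap: 1579 − 689 + 278 = 1168 bp
Sorted largest to smallest: 1168, 411 bp.

1168, 411 bp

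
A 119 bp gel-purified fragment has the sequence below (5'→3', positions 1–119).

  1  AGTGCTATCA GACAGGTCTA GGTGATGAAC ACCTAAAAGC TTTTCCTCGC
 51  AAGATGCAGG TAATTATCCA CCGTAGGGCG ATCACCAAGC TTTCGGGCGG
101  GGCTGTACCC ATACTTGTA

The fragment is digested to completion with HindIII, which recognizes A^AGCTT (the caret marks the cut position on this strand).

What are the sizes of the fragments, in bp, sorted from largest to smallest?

HindIII sites (AAGCTT) start at positions 37, 87.
HindIII cuts after the first base of each site, so after positions 37, 87.
Linear molecule, 2 cuts → 3 fragments:
  1–37 → 37 bp
  38–87 → 50 bp
  88–119 → 32 bp
Sorted largest to smallest: 50, 37, 32 bp.

50, 37, 32 bp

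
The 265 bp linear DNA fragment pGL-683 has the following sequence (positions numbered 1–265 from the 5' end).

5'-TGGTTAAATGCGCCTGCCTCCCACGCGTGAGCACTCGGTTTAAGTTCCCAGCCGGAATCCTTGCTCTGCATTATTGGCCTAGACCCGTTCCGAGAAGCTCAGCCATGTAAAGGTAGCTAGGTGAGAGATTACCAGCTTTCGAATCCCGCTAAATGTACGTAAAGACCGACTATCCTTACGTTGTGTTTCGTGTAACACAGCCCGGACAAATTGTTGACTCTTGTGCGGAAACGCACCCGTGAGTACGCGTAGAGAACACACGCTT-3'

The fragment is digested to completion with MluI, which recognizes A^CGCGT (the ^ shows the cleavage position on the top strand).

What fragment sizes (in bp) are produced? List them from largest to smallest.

222, 23, 20 bp

MluI sites (ACGCGT) start at positions 23, 245.
MluI cuts after the first base of each site, so after positions 23, 245.
Linear molecule, 2 cuts → 3 fragments:
  1–23 → 23 bp
  24–245 → 222 bp
  246–265 → 20 bp
Sorted largest to smallest: 222, 23, 20 bp.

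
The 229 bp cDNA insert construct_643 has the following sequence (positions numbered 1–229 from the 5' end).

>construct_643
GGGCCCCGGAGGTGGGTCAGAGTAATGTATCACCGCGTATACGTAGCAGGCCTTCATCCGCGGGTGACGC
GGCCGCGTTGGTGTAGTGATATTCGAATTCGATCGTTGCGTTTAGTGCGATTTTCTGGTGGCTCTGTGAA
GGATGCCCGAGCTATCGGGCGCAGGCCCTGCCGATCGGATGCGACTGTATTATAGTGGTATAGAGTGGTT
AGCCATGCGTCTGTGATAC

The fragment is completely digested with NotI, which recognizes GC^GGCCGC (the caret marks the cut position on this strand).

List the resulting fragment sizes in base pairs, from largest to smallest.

The NotI site (GCGGCCGC) starts at position 69.
NotI cuts after base 2 of each site, so after position 70.
Linear molecule, 1 cut → 2 fragments:
  1–70 → 70 bp
  71–229 → 159 bp
Sorted largest to smallest: 159, 70 bp.

159, 70 bp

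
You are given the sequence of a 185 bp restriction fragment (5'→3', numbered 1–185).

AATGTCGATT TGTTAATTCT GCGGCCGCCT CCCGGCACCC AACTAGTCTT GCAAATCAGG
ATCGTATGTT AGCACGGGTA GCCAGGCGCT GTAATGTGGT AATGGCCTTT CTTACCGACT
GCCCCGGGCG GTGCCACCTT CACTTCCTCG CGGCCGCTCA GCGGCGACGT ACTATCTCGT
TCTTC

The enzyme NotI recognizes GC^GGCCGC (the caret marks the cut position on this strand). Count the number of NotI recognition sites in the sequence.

GCGGCCGC occurs starting at positions 21, 150.
NotI cuts at 2 sites.

2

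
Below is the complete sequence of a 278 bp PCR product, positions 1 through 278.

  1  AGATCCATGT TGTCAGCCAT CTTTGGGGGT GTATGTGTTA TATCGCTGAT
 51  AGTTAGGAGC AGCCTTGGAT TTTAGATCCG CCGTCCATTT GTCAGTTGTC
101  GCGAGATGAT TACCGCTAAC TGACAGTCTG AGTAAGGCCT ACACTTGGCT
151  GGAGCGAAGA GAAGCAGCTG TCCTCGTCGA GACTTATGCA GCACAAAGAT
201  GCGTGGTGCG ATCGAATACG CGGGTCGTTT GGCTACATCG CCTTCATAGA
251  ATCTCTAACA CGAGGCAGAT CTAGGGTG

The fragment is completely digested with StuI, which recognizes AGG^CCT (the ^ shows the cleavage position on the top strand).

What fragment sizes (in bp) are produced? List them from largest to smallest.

The StuI site (AGGCCT) starts at position 135.
StuI cuts after base 3 of each site, so after position 137.
Linear molecule, 1 cut → 2 fragments:
  1–137 → 137 bp
  138–278 → 141 bp
Sorted largest to smallest: 141, 137 bp.

141, 137 bp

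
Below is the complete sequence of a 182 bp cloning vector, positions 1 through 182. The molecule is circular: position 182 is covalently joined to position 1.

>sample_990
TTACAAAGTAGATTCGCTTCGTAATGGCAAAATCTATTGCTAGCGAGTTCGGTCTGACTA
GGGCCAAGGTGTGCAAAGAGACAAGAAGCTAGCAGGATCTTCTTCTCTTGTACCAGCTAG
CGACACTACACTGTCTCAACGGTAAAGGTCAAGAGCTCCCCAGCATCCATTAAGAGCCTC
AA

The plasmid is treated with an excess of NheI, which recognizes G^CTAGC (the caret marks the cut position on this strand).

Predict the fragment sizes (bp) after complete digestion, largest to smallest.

NheI sites (GCTAGC) start at positions 39, 88, 116.
NheI cuts after the first base of each site, so after positions 39, 88, 116.
Circular molecule, 3 cuts → 3 fragments:
  40–88 → 49 bp
  89–116 → 28 bp
  117–182 then 1–39 → 66 + 39 = 105 bp
Sorted largest to smallest: 105, 49, 28 bp.

105, 49, 28 bp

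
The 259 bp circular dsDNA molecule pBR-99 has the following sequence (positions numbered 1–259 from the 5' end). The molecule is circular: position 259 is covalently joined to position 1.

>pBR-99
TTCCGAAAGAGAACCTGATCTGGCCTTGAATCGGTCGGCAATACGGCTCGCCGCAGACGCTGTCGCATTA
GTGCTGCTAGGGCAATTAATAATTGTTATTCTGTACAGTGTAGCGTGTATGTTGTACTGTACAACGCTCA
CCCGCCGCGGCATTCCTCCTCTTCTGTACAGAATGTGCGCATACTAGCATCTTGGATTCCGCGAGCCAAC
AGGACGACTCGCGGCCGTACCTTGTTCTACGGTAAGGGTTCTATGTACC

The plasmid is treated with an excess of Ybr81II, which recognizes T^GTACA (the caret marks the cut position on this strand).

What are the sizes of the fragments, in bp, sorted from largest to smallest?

196, 37, 26 bp

Ybr81II sites (TGTACA) start at positions 102, 128, 165.
Ybr81II cuts after the first base of each site, so after positions 102, 128, 165.
Circular molecule, 3 cuts → 3 fragments:
  103–128 → 26 bp
  129–165 → 37 bp
  166–259 then 1–102 → 94 + 102 = 196 bp
Sorted largest to smallest: 196, 37, 26 bp.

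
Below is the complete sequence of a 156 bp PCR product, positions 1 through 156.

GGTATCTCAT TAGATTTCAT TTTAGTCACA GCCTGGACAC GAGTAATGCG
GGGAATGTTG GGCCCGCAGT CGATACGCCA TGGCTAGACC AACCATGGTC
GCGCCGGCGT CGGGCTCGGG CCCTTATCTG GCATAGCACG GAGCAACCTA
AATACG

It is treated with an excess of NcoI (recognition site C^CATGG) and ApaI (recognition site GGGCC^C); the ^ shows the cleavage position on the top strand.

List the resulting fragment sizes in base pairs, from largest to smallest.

64, 34, 29, 15, 14 bp

NcoI sites (CCATGG) start at positions 78, 93.
NcoI cuts after the first base of each site, so after positions 78, 93.
ApaI sites (GGGCCC) start at positions 60, 118.
ApaI cuts after base 5 of each site (before the last base), so after positions 64, 122.
Combined cut positions: 64, 78, 93, 122.
Linear molecule, 4 cuts → 5 fragments:
  1–64 → 64 bp
  65–78 → 14 bp
  79–93 → 15 bp
  94–122 → 29 bp
  123–156 → 34 bp
Sorted largest to smallest: 64, 34, 29, 15, 14 bp.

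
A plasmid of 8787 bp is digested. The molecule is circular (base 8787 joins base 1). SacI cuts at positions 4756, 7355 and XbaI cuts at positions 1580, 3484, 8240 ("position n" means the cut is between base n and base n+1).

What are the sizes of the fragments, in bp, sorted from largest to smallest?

Combined cut positions (sorted): 1580, 3484, 4756, 7355, 8240.
Circular molecule, 5 cuts → 5 fragments:
  3484 − 1580 = 1904 bp
  4756 − 3484 = 1272 bp
  7355 − 4756 = 2599 bp
  8240 − 7355 = 885 bp
  wrap: 8787 − 8240 + 1580 = 2127 bp
Sorted largest to smallest: 2599, 2127, 1904, 1272, 885 bp.

2599, 2127, 1904, 1272, 885 bp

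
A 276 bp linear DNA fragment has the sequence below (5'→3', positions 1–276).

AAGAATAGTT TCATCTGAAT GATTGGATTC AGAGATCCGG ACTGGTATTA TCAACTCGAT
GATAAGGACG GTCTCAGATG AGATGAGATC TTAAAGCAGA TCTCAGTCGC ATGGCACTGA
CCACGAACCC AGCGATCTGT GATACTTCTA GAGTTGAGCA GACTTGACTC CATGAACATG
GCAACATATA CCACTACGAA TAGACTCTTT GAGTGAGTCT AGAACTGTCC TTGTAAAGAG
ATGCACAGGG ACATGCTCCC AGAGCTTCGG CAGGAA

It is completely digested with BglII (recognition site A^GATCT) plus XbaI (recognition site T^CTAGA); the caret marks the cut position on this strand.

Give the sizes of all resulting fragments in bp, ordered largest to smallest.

BglII sites (AGATCT) start at positions 86, 98.
BglII cuts after the first base of each site, so after positions 86, 98.
XbaI sites (TCTAGA) start at positions 147, 218.
XbaI cuts after the first base of each site, so after positions 147, 218.
Combined cut positions: 86, 98, 147, 218.
Linear molecule, 4 cuts → 5 fragments:
  1–86 → 86 bp
  87–98 → 12 bp
  99–147 → 49 bp
  148–218 → 71 bp
  219–276 → 58 bp
Sorted largest to smallest: 86, 71, 58, 49, 12 bp.

86, 71, 58, 49, 12 bp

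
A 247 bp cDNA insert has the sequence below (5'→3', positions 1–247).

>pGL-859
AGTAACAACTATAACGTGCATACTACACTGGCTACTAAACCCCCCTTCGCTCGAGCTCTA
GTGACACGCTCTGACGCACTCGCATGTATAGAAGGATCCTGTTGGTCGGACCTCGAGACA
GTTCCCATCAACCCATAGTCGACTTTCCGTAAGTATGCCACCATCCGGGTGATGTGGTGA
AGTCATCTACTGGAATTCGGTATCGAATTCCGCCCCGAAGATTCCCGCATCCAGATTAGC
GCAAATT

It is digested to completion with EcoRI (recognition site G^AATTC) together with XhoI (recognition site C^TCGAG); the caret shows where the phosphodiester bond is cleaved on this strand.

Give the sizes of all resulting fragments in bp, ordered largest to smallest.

EcoRI sites (GAATTC) start at positions 193, 205.
EcoRI cuts after the first base of each site, so after positions 193, 205.
XhoI sites (CTCGAG) start at positions 50, 112.
XhoI cuts after the first base of each site, so after positions 50, 112.
Combined cut positions: 50, 112, 193, 205.
Linear molecule, 4 cuts → 5 fragments:
  1–50 → 50 bp
  51–112 → 62 bp
  113–193 → 81 bp
  194–205 → 12 bp
  206–247 → 42 bp
Sorted largest to smallest: 81, 62, 50, 42, 12 bp.

81, 62, 50, 42, 12 bp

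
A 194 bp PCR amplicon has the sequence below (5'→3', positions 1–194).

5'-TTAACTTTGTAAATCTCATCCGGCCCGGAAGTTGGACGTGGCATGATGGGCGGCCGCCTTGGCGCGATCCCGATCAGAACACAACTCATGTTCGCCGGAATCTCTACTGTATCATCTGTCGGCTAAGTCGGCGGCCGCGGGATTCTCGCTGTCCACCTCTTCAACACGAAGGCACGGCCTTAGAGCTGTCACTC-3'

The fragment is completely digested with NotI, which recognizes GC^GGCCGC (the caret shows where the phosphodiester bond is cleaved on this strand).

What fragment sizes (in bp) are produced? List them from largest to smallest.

NotI sites (GCGGCCGC) start at positions 50, 131.
NotI cuts after base 2 of each site, so after positions 51, 132.
Linear molecule, 2 cuts → 3 fragments:
  1–51 → 51 bp
  52–132 → 81 bp
  133–194 → 62 bp
Sorted largest to smallest: 81, 62, 51 bp.

81, 62, 51 bp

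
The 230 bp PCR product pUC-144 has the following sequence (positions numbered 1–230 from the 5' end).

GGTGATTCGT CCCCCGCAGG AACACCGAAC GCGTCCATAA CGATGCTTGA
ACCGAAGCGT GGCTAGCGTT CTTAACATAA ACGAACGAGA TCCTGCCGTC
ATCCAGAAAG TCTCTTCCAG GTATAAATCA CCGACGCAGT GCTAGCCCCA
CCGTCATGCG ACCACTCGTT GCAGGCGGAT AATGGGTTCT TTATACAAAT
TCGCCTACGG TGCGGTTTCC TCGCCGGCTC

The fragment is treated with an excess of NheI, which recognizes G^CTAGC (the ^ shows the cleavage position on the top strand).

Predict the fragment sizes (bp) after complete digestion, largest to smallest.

NheI sites (GCTAGC) start at positions 62, 141.
NheI cuts after the first base of each site, so after positions 62, 141.
Linear molecule, 2 cuts → 3 fragments:
  1–62 → 62 bp
  63–141 → 79 bp
  142–230 → 89 bp
Sorted largest to smallest: 89, 79, 62 bp.

89, 79, 62 bp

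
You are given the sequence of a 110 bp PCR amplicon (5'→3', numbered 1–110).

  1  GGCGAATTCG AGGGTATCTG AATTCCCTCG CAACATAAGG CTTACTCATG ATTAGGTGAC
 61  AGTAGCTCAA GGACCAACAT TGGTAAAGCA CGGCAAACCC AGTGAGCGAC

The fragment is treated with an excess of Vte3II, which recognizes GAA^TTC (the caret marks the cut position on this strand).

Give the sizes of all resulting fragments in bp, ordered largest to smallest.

88, 16, 6 bp

Vte3II sites (GAATTC) start at positions 4, 20.
Vte3II cuts after base 3 of each site, so after positions 6, 22.
Linear molecule, 2 cuts → 3 fragments:
  1–6 → 6 bp
  7–22 → 16 bp
  23–110 → 88 bp
Sorted largest to smallest: 88, 16, 6 bp.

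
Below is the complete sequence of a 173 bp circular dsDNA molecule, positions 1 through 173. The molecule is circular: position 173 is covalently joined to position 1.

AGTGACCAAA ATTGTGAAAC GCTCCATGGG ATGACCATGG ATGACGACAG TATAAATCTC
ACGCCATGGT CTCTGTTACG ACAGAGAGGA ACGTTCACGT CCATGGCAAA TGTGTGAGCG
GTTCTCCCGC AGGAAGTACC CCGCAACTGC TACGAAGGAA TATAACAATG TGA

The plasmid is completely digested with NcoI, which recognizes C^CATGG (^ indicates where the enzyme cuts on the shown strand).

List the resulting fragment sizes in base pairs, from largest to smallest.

NcoI sites (CCATGG) start at positions 24, 35, 64, 101.
NcoI cuts after the first base of each site, so after positions 24, 35, 64, 101.
Circular molecule, 4 cuts → 4 fragments:
  25–35 → 11 bp
  36–64 → 29 bp
  65–101 → 37 bp
  102–173 then 1–24 → 72 + 24 = 96 bp
Sorted largest to smallest: 96, 37, 29, 11 bp.

96, 37, 29, 11 bp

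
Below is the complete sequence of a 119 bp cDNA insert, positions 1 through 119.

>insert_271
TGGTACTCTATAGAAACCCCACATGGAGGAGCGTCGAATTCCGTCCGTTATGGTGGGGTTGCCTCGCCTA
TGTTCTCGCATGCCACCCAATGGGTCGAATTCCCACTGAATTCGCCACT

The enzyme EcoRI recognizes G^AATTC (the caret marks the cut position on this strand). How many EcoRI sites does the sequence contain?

3

GAATTC occurs starting at positions 36, 97, 108.
EcoRI cuts at 3 sites.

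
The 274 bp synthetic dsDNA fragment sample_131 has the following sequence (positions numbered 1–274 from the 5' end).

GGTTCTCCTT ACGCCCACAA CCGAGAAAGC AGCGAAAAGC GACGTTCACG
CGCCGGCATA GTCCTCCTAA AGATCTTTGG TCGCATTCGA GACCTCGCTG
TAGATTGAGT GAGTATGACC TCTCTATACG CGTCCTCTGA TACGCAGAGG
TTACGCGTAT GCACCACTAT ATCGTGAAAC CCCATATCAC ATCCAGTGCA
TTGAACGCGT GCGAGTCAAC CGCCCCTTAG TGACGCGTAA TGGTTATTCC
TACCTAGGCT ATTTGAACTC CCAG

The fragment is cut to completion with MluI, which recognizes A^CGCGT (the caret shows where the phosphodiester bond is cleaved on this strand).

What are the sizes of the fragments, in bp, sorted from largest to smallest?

128, 52, 41, 28, 25 bp

MluI sites (ACGCGT) start at positions 128, 153, 205, 233.
MluI cuts after the first base of each site, so after positions 128, 153, 205, 233.
Linear molecule, 4 cuts → 5 fragments:
  1–128 → 128 bp
  129–153 → 25 bp
  154–205 → 52 bp
  206–233 → 28 bp
  234–274 → 41 bp
Sorted largest to smallest: 128, 52, 41, 28, 25 bp.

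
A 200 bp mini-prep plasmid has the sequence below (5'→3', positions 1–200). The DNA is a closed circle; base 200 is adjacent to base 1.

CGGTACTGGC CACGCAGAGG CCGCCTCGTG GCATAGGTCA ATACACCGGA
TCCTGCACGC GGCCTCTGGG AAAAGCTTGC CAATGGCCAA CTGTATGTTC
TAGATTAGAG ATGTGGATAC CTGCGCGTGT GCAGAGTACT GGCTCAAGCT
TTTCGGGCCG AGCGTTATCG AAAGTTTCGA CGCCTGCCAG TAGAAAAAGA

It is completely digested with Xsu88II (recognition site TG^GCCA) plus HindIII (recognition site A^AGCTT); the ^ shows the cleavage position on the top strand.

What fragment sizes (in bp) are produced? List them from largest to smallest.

Xsu88II sites (TGGCCA) start at positions 7, 84.
Xsu88II cuts after base 2 of each site, so after positions 8, 85.
HindIII sites (AAGCTT) start at positions 73, 146.
HindIII cuts after the first base of each site, so after positions 73, 146.
Combined cut positions: 8, 73, 85, 146.
Circular molecule, 4 cuts → 4 fragments:
  9–73 → 65 bp
  74–85 → 12 bp
  86–146 → 61 bp
  147–200 then 1–8 → 54 + 8 = 62 bp
Sorted largest to smallest: 65, 62, 61, 12 bp.

65, 62, 61, 12 bp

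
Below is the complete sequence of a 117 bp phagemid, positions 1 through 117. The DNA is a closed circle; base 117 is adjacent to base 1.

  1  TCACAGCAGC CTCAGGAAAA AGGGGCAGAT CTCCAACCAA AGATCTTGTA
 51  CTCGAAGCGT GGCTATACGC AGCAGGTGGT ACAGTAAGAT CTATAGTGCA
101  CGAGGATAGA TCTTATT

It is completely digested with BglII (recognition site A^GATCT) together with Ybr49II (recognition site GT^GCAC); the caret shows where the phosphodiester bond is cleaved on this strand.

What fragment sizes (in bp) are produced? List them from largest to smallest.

BglII sites (AGATCT) start at positions 27, 41, 87, 108.
BglII cuts after the first base of each site, so after positions 27, 41, 87, 108.
The Ybr49II site (GTGCAC) starts at position 96.
Ybr49II cuts after base 2 of each site, so after position 97.
Combined cut positions: 27, 41, 87, 97, 108.
Circular molecule, 5 cuts → 5 fragments:
  28–41 → 14 bp
  42–87 → 46 bp
  88–97 → 10 bp
  98–108 → 11 bp
  109–117 then 1–27 → 9 + 27 = 36 bp
Sorted largest to smallest: 46, 36, 14, 11, 10 bp.

46, 36, 14, 11, 10 bp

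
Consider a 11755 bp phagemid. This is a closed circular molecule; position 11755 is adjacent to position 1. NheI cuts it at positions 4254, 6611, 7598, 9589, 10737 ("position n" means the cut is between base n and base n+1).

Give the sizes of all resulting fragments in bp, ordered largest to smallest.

5272, 2357, 1991, 1148, 987 bp

Circular molecule, 5 cuts → 5 fragments:
  6611 − 4254 = 2357 bp
  7598 − 6611 = 987 bp
  9589 − 7598 = 1991 bp
  10737 − 9589 = 1148 bp
  wrap: 11755 − 10737 + 4254 = 5272 bp
Sorted largest to smallest: 5272, 2357, 1991, 1148, 987 bp.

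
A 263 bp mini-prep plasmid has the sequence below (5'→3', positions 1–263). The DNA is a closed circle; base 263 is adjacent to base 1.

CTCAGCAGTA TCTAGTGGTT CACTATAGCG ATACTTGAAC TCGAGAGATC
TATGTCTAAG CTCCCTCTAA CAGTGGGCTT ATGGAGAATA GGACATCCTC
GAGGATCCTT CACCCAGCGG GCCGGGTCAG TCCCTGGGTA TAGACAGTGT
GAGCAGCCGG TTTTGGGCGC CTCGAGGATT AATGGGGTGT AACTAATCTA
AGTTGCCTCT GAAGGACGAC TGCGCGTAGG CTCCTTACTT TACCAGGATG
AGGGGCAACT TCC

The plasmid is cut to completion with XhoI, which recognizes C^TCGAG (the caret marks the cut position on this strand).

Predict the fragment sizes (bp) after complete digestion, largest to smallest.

XhoI sites (CTCGAG) start at positions 40, 98, 171.
XhoI cuts after the first base of each site, so after positions 40, 98, 171.
Circular molecule, 3 cuts → 3 fragments:
  41–98 → 58 bp
  99–171 → 73 bp
  172–263 then 1–40 → 92 + 40 = 132 bp
Sorted largest to smallest: 132, 73, 58 bp.

132, 73, 58 bp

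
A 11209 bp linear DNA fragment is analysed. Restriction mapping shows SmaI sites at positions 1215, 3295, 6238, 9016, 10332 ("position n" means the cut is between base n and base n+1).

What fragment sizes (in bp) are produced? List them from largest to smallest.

Linear molecule, 5 cuts → 6 fragments:
  1215 − 0 = 1215 bp
  3295 − 1215 = 2080 bp
  6238 − 3295 = 2943 bp
  9016 − 6238 = 2778 bp
  10332 − 9016 = 1316 bp
  11209 − 10332 = 877 bp
Sorted largest to smallest: 2943, 2778, 2080, 1316, 1215, 877 bp.

2943, 2778, 2080, 1316, 1215, 877 bp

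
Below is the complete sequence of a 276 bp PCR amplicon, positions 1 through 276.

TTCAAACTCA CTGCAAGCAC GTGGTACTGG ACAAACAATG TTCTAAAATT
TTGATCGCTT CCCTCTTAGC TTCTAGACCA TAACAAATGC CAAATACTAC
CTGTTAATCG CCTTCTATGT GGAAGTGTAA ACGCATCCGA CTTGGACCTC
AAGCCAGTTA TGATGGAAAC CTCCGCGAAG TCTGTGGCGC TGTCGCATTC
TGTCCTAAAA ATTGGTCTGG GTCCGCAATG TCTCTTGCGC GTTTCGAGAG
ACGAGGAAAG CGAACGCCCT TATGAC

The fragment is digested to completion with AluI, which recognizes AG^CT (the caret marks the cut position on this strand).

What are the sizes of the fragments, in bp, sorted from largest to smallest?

207, 69 bp

The AluI site (AGCT) starts at position 68.
AluI cuts after base 2 of each site, so after position 69.
Linear molecule, 1 cut → 2 fragments:
  1–69 → 69 bp
  70–276 → 207 bp
Sorted largest to smallest: 207, 69 bp.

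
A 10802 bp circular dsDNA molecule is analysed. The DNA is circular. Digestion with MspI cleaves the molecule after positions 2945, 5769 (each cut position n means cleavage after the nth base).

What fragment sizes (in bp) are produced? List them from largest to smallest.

Circular molecule, 2 cuts → 2 fragments:
  5769 − 2945 = 2824 bp
  wrap: 10802 − 5769 + 2945 = 7978 bp
Sorted largest to smallest: 7978, 2824 bp.

7978, 2824 bp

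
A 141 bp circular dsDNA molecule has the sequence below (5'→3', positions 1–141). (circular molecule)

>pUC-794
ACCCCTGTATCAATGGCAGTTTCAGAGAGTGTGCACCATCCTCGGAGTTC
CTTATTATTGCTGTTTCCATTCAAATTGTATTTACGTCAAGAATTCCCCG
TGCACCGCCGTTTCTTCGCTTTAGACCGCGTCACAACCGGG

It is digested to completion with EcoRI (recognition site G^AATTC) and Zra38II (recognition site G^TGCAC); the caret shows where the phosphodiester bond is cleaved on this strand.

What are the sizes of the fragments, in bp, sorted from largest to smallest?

72, 60, 9 bp

The EcoRI site (GAATTC) starts at position 91.
EcoRI cuts after the first base of each site, so after position 91.
Zra38II sites (GTGCAC) start at positions 31, 100.
Zra38II cuts after the first base of each site, so after positions 31, 100.
Combined cut positions: 31, 91, 100.
Circular molecule, 3 cuts → 3 fragments:
  32–91 → 60 bp
  92–100 → 9 bp
  101–141 then 1–31 → 41 + 31 = 72 bp
Sorted largest to smallest: 72, 60, 9 bp.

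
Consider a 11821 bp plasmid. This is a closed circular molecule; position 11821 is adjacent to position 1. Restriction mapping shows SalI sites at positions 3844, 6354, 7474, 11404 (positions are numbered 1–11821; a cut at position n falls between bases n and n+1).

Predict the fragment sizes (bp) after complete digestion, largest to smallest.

Circular molecule, 4 cuts → 4 fragments:
  6354 − 3844 = 2510 bp
  7474 − 6354 = 1120 bp
  11404 − 7474 = 3930 bp
  wrap: 11821 − 11404 + 3844 = 4261 bp
Sorted largest to smallest: 4261, 3930, 2510, 1120 bp.

4261, 3930, 2510, 1120 bp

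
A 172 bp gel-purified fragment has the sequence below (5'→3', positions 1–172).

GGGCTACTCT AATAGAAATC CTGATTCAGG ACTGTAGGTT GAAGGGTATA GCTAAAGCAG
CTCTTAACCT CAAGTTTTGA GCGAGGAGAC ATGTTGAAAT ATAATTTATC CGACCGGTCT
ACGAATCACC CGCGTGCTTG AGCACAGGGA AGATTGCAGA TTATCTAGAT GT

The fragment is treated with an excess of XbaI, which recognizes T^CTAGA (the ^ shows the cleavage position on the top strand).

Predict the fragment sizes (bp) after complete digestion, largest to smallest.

The XbaI site (TCTAGA) starts at position 164.
XbaI cuts after the first base of each site, so after position 164.
Linear molecule, 1 cut → 2 fragments:
  1–164 → 164 bp
  165–172 → 8 bp
Sorted largest to smallest: 164, 8 bp.

164, 8 bp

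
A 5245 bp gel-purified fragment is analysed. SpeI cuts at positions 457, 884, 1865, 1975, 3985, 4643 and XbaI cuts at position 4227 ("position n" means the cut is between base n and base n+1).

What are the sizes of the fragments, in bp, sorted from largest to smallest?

2010, 981, 602, 457, 427, 416, 242, 110 bp

Combined cut positions (sorted): 457, 884, 1865, 1975, 3985, 4227, 4643.
Linear molecule, 7 cuts → 8 fragments:
  457 − 0 = 457 bp
  884 − 457 = 427 bp
  1865 − 884 = 981 bp
  1975 − 1865 = 110 bp
  3985 − 1975 = 2010 bp
  4227 − 3985 = 242 bp
  4643 − 4227 = 416 bp
  5245 − 4643 = 602 bp
Sorted largest to smallest: 2010, 981, 602, 457, 427, 416, 242, 110 bp.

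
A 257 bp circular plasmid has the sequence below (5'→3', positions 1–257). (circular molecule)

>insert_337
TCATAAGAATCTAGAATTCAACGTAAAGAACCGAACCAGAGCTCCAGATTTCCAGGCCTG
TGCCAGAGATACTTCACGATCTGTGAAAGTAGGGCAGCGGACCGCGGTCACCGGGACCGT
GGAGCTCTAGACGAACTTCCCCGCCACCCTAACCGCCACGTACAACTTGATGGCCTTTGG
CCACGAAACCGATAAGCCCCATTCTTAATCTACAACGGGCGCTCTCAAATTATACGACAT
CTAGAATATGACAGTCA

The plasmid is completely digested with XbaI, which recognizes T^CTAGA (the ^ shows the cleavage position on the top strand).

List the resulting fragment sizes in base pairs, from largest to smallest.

XbaI sites (TCTAGA) start at positions 10, 126, 240.
XbaI cuts after the first base of each site, so after positions 10, 126, 240.
Circular molecule, 3 cuts → 3 fragments:
  11–126 → 116 bp
  127–240 → 114 bp
  241–257 then 1–10 → 17 + 10 = 27 bp
Sorted largest to smallest: 116, 114, 27 bp.

116, 114, 27 bp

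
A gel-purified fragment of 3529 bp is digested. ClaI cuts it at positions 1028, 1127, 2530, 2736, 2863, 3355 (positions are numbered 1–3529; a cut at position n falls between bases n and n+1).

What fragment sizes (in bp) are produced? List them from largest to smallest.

1403, 1028, 492, 206, 174, 127, 99 bp

Linear molecule, 6 cuts → 7 fragments:
  1028 − 0 = 1028 bp
  1127 − 1028 = 99 bp
  2530 − 1127 = 1403 bp
  2736 − 2530 = 206 bp
  2863 − 2736 = 127 bp
  3355 − 2863 = 492 bp
  3529 − 3355 = 174 bp
Sorted largest to smallest: 1403, 1028, 492, 206, 174, 127, 99 bp.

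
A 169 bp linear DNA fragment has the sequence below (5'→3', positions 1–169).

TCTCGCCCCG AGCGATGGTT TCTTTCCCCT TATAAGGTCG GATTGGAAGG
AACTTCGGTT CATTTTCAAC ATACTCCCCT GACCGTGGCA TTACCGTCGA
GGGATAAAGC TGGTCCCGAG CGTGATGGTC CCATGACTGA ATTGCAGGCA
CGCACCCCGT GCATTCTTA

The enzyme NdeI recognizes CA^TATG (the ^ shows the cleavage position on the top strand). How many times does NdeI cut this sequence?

0

No occurrence of CATATG is present in the sequence.
NdeI does not cut: 0 sites.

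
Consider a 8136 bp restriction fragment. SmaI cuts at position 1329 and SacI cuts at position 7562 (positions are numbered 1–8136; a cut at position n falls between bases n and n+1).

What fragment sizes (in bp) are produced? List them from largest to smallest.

6233, 1329, 574 bp

Combined cut positions (sorted): 1329, 7562.
Linear molecule, 2 cuts → 3 fragments:
  1329 − 0 = 1329 bp
  7562 − 1329 = 6233 bp
  8136 − 7562 = 574 bp
Sorted largest to smallest: 6233, 1329, 574 bp.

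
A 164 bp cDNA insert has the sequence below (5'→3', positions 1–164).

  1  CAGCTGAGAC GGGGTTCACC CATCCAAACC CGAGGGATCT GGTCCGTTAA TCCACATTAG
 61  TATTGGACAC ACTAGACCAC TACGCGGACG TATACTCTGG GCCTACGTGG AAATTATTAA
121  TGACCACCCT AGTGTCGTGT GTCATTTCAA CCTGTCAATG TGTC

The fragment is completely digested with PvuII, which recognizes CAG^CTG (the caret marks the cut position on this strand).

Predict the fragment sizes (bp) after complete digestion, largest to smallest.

The PvuII site (CAGCTG) starts at position 1.
PvuII cuts after base 3 of each site, so after position 3.
Linear molecule, 1 cut → 2 fragments:
  1–3 → 3 bp
  4–164 → 161 bp
Sorted largest to smallest: 161, 3 bp.

161, 3 bp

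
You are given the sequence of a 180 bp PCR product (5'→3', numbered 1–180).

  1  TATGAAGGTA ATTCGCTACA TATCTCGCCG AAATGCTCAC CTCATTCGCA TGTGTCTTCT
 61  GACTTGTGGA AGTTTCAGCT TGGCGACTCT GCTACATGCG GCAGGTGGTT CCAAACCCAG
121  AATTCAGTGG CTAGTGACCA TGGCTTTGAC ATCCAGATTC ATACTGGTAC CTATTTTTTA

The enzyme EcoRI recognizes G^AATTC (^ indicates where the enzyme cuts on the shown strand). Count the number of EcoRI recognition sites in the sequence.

GAATTC occurs starting at position 120.
EcoRI cuts at 1 site.

1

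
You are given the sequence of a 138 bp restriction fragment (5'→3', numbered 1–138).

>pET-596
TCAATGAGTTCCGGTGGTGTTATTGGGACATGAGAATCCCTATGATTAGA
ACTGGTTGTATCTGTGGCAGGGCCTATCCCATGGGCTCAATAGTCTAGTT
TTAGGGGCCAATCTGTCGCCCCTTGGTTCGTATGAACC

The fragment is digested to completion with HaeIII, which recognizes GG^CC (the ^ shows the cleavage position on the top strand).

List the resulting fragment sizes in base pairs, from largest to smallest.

72, 35, 31 bp

HaeIII sites (GGCC) start at positions 71, 106.
HaeIII cuts after base 2 of each site, so after positions 72, 107.
Linear molecule, 2 cuts → 3 fragments:
  1–72 → 72 bp
  73–107 → 35 bp
  108–138 → 31 bp
Sorted largest to smallest: 72, 35, 31 bp.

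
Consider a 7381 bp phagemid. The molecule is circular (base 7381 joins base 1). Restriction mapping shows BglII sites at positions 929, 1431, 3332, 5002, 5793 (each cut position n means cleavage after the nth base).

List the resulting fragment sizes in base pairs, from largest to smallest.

2517, 1901, 1670, 791, 502 bp

Circular molecule, 5 cuts → 5 fragments:
  1431 − 929 = 502 bp
  3332 − 1431 = 1901 bp
  5002 − 3332 = 1670 bp
  5793 − 5002 = 791 bp
  wrap: 7381 − 5793 + 929 = 2517 bp
Sorted largest to smallest: 2517, 1901, 1670, 791, 502 bp.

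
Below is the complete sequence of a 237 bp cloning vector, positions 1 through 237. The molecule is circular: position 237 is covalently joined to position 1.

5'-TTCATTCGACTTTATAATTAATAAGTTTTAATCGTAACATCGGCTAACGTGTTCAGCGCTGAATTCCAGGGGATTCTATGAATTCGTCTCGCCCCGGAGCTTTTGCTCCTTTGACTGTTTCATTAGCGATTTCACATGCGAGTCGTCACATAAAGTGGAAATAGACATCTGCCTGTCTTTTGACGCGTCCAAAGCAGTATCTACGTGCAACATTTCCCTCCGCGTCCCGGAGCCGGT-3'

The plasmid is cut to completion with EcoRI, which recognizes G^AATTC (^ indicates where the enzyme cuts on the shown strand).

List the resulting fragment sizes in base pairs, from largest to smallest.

218, 19 bp

EcoRI sites (GAATTC) start at positions 61, 80.
EcoRI cuts after the first base of each site, so after positions 61, 80.
Circular molecule, 2 cuts → 2 fragments:
  62–80 → 19 bp
  81–237 then 1–61 → 157 + 61 = 218 bp
Sorted largest to smallest: 218, 19 bp.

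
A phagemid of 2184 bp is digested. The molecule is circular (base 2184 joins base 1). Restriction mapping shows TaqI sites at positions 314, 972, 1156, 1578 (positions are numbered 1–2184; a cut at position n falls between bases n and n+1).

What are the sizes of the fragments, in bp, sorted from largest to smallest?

Circular molecule, 4 cuts → 4 fragments:
  972 − 314 = 658 bp
  1156 − 972 = 184 bp
  1578 − 1156 = 422 bp
  wrap: 2184 − 1578 + 314 = 920 bp
Sorted largest to smallest: 920, 658, 422, 184 bp.

920, 658, 422, 184 bp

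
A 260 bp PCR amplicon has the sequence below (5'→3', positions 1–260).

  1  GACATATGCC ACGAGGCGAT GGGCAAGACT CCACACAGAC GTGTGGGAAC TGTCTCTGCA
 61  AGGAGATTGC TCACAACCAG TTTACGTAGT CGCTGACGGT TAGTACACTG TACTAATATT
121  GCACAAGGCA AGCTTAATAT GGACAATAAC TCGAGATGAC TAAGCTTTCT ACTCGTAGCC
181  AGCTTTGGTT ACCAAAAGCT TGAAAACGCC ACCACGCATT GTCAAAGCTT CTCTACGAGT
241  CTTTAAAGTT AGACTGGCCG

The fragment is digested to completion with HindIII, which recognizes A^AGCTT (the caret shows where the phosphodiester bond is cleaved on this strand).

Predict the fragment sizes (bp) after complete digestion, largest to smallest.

HindIII sites (AAGCTT) start at positions 130, 162, 196, 225.
HindIII cuts after the first base of each site, so after positions 130, 162, 196, 225.
Linear molecule, 4 cuts → 5 fragments:
  1–130 → 130 bp
  131–162 → 32 bp
  163–196 → 34 bp
  197–225 → 29 bp
  226–260 → 35 bp
Sorted largest to smallest: 130, 35, 34, 32, 29 bp.

130, 35, 34, 32, 29 bp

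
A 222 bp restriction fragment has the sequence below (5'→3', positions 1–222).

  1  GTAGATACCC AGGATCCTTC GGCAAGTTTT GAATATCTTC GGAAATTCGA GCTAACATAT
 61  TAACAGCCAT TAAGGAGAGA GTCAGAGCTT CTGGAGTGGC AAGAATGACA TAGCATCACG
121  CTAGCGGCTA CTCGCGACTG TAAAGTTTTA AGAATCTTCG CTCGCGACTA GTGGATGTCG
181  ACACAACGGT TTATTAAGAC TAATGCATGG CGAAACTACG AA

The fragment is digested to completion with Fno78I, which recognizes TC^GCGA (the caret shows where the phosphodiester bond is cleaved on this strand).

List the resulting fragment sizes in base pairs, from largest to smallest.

133, 59, 30 bp

Fno78I sites (TCGCGA) start at positions 132, 162.
Fno78I cuts after base 2 of each site, so after positions 133, 163.
Linear molecule, 2 cuts → 3 fragments:
  1–133 → 133 bp
  134–163 → 30 bp
  164–222 → 59 bp
Sorted largest to smallest: 133, 59, 30 bp.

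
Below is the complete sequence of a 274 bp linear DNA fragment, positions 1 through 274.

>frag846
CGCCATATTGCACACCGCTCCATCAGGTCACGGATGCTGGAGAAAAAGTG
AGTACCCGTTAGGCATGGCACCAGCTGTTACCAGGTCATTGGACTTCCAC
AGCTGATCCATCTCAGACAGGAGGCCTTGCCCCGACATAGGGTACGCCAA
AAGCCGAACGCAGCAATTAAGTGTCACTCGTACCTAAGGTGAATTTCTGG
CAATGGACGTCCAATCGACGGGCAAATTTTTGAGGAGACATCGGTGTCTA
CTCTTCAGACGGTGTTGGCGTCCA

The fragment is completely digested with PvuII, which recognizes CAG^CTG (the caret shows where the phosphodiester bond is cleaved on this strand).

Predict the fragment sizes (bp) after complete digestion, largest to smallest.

172, 74, 28 bp

PvuII sites (CAGCTG) start at positions 72, 100.
PvuII cuts after base 3 of each site, so after positions 74, 102.
Linear molecule, 2 cuts → 3 fragments:
  1–74 → 74 bp
  75–102 → 28 bp
  103–274 → 172 bp
Sorted largest to smallest: 172, 74, 28 bp.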